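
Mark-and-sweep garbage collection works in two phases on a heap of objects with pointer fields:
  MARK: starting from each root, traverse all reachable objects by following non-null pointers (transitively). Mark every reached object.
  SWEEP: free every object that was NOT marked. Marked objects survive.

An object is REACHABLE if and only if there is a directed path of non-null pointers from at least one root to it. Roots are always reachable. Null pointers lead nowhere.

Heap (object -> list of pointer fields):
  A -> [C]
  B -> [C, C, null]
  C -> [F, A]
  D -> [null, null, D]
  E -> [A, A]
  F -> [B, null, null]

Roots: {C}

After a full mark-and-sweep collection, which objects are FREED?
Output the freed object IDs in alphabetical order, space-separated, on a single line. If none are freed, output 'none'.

Roots: C
Mark C: refs=F A, marked=C
Mark F: refs=B null null, marked=C F
Mark A: refs=C, marked=A C F
Mark B: refs=C C null, marked=A B C F
Unmarked (collected): D E

Answer: D E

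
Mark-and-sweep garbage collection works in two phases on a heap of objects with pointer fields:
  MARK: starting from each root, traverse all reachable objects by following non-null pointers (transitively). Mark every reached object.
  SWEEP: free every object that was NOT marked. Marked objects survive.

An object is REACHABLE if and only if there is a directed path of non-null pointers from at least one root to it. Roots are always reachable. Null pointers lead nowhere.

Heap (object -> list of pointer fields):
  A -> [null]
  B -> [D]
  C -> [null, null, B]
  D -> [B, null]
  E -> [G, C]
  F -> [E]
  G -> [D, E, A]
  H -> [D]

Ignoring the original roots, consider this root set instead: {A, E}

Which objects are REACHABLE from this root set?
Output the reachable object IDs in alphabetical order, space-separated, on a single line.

Roots: A E
Mark A: refs=null, marked=A
Mark E: refs=G C, marked=A E
Mark G: refs=D E A, marked=A E G
Mark C: refs=null null B, marked=A C E G
Mark D: refs=B null, marked=A C D E G
Mark B: refs=D, marked=A B C D E G
Unmarked (collected): F H

Answer: A B C D E G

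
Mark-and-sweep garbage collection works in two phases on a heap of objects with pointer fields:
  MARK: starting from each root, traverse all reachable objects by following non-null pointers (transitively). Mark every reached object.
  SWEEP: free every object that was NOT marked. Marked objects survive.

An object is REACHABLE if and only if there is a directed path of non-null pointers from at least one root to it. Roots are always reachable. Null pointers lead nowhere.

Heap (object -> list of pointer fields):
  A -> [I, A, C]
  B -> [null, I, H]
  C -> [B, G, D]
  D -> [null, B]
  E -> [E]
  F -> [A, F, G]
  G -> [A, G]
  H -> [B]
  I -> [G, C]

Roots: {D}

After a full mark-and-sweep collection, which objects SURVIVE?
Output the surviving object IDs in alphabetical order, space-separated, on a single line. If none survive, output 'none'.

Answer: A B C D G H I

Derivation:
Roots: D
Mark D: refs=null B, marked=D
Mark B: refs=null I H, marked=B D
Mark I: refs=G C, marked=B D I
Mark H: refs=B, marked=B D H I
Mark G: refs=A G, marked=B D G H I
Mark C: refs=B G D, marked=B C D G H I
Mark A: refs=I A C, marked=A B C D G H I
Unmarked (collected): E F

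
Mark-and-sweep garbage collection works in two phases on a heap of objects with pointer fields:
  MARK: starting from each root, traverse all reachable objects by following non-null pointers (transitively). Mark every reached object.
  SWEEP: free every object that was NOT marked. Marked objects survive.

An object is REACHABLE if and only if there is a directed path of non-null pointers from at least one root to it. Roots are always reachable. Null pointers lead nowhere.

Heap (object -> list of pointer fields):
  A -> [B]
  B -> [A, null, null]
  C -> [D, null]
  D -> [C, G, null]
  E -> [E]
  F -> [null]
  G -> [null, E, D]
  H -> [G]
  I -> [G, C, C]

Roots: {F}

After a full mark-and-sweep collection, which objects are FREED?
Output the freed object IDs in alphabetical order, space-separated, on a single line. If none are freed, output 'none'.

Roots: F
Mark F: refs=null, marked=F
Unmarked (collected): A B C D E G H I

Answer: A B C D E G H I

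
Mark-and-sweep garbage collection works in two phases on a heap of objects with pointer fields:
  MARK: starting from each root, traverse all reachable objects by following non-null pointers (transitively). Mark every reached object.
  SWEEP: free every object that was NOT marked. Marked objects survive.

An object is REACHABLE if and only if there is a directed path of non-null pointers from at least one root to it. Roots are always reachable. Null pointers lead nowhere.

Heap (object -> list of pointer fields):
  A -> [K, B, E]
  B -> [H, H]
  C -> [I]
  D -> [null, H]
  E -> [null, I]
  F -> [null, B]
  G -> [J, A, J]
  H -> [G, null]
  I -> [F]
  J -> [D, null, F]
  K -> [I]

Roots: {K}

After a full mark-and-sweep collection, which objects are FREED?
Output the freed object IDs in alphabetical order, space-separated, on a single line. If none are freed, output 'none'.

Answer: C

Derivation:
Roots: K
Mark K: refs=I, marked=K
Mark I: refs=F, marked=I K
Mark F: refs=null B, marked=F I K
Mark B: refs=H H, marked=B F I K
Mark H: refs=G null, marked=B F H I K
Mark G: refs=J A J, marked=B F G H I K
Mark J: refs=D null F, marked=B F G H I J K
Mark A: refs=K B E, marked=A B F G H I J K
Mark D: refs=null H, marked=A B D F G H I J K
Mark E: refs=null I, marked=A B D E F G H I J K
Unmarked (collected): C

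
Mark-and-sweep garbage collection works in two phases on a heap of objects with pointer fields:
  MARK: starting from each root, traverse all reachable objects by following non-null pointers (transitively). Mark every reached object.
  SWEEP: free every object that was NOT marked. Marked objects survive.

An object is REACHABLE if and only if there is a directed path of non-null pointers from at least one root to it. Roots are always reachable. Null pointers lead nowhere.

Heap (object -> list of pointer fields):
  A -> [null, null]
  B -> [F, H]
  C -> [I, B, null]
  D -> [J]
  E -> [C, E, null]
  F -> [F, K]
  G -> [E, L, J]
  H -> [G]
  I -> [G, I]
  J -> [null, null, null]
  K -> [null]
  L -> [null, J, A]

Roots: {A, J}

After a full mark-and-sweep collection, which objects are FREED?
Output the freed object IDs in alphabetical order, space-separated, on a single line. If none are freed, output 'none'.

Answer: B C D E F G H I K L

Derivation:
Roots: A J
Mark A: refs=null null, marked=A
Mark J: refs=null null null, marked=A J
Unmarked (collected): B C D E F G H I K L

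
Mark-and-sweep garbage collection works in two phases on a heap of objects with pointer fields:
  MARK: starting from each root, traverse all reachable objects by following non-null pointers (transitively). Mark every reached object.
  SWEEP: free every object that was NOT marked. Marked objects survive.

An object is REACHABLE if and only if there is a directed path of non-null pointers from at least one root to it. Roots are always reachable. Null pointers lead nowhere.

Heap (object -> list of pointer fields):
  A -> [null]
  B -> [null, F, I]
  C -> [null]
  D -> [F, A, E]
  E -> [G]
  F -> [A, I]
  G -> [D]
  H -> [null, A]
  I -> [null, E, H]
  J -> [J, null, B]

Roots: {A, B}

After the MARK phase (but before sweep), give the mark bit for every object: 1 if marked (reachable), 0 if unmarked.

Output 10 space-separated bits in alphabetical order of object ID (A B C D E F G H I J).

Roots: A B
Mark A: refs=null, marked=A
Mark B: refs=null F I, marked=A B
Mark F: refs=A I, marked=A B F
Mark I: refs=null E H, marked=A B F I
Mark E: refs=G, marked=A B E F I
Mark H: refs=null A, marked=A B E F H I
Mark G: refs=D, marked=A B E F G H I
Mark D: refs=F A E, marked=A B D E F G H I
Unmarked (collected): C J

Answer: 1 1 0 1 1 1 1 1 1 0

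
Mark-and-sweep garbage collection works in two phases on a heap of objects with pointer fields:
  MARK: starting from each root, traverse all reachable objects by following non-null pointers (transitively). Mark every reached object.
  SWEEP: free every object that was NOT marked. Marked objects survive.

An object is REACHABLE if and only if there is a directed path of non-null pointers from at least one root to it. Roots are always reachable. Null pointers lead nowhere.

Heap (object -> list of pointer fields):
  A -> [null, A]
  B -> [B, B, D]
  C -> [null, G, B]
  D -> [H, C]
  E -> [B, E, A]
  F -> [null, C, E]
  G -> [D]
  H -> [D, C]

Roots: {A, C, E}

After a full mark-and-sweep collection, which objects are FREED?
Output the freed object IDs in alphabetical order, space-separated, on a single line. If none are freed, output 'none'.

Answer: F

Derivation:
Roots: A C E
Mark A: refs=null A, marked=A
Mark C: refs=null G B, marked=A C
Mark E: refs=B E A, marked=A C E
Mark G: refs=D, marked=A C E G
Mark B: refs=B B D, marked=A B C E G
Mark D: refs=H C, marked=A B C D E G
Mark H: refs=D C, marked=A B C D E G H
Unmarked (collected): F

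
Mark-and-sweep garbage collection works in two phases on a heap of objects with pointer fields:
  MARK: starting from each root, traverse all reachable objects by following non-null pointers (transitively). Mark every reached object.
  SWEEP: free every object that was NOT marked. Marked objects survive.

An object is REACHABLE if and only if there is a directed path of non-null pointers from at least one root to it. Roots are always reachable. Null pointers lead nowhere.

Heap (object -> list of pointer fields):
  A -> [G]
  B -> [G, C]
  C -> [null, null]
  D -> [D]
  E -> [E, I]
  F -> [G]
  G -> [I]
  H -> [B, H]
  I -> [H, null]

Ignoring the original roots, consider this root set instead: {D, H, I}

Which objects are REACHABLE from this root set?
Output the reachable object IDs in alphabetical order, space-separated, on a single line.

Answer: B C D G H I

Derivation:
Roots: D H I
Mark D: refs=D, marked=D
Mark H: refs=B H, marked=D H
Mark I: refs=H null, marked=D H I
Mark B: refs=G C, marked=B D H I
Mark G: refs=I, marked=B D G H I
Mark C: refs=null null, marked=B C D G H I
Unmarked (collected): A E F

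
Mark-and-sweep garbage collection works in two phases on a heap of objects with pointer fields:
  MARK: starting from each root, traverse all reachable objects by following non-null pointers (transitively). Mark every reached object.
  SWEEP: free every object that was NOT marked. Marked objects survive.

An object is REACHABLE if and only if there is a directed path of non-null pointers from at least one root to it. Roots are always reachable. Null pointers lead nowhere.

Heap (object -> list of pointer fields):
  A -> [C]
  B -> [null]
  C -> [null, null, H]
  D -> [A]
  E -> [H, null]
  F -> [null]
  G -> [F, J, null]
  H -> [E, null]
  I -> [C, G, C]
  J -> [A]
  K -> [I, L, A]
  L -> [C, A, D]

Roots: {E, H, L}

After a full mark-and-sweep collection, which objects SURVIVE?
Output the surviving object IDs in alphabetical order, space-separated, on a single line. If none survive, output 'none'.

Answer: A C D E H L

Derivation:
Roots: E H L
Mark E: refs=H null, marked=E
Mark H: refs=E null, marked=E H
Mark L: refs=C A D, marked=E H L
Mark C: refs=null null H, marked=C E H L
Mark A: refs=C, marked=A C E H L
Mark D: refs=A, marked=A C D E H L
Unmarked (collected): B F G I J K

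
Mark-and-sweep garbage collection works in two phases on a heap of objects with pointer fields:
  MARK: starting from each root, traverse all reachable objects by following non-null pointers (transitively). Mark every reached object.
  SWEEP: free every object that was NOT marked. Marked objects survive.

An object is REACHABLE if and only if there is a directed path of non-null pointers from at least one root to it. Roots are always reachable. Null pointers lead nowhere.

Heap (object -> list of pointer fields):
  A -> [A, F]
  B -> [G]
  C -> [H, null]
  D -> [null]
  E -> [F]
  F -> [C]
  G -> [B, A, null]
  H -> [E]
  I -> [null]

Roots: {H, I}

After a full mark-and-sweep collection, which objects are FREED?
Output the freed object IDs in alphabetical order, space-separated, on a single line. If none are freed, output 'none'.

Answer: A B D G

Derivation:
Roots: H I
Mark H: refs=E, marked=H
Mark I: refs=null, marked=H I
Mark E: refs=F, marked=E H I
Mark F: refs=C, marked=E F H I
Mark C: refs=H null, marked=C E F H I
Unmarked (collected): A B D G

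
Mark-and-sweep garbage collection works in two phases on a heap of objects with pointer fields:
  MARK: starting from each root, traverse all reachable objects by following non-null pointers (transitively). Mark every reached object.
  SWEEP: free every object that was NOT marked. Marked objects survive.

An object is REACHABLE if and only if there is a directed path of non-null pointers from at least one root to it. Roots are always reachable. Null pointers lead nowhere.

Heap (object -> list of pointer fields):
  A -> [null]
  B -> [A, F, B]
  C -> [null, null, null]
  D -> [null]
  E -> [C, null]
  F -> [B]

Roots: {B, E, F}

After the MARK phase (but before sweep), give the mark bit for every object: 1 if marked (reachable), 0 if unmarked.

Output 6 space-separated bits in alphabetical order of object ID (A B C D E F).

Answer: 1 1 1 0 1 1

Derivation:
Roots: B E F
Mark B: refs=A F B, marked=B
Mark E: refs=C null, marked=B E
Mark F: refs=B, marked=B E F
Mark A: refs=null, marked=A B E F
Mark C: refs=null null null, marked=A B C E F
Unmarked (collected): D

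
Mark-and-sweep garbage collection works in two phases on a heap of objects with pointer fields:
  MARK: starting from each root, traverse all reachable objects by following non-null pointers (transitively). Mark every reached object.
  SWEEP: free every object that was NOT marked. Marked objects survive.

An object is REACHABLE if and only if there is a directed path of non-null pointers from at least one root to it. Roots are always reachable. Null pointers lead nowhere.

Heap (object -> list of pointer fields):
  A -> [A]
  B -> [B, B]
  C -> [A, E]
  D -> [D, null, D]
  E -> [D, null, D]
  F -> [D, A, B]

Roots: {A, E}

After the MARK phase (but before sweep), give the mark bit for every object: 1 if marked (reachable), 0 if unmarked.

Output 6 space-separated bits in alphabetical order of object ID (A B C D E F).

Roots: A E
Mark A: refs=A, marked=A
Mark E: refs=D null D, marked=A E
Mark D: refs=D null D, marked=A D E
Unmarked (collected): B C F

Answer: 1 0 0 1 1 0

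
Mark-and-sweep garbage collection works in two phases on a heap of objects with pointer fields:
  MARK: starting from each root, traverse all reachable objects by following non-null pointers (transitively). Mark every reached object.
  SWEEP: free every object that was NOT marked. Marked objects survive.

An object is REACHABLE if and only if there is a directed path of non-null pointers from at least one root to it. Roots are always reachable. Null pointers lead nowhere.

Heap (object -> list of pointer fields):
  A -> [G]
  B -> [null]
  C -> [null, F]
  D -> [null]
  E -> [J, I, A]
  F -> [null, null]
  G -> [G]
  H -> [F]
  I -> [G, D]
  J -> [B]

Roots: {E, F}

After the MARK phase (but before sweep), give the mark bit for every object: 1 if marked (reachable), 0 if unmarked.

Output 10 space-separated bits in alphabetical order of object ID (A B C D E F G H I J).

Roots: E F
Mark E: refs=J I A, marked=E
Mark F: refs=null null, marked=E F
Mark J: refs=B, marked=E F J
Mark I: refs=G D, marked=E F I J
Mark A: refs=G, marked=A E F I J
Mark B: refs=null, marked=A B E F I J
Mark G: refs=G, marked=A B E F G I J
Mark D: refs=null, marked=A B D E F G I J
Unmarked (collected): C H

Answer: 1 1 0 1 1 1 1 0 1 1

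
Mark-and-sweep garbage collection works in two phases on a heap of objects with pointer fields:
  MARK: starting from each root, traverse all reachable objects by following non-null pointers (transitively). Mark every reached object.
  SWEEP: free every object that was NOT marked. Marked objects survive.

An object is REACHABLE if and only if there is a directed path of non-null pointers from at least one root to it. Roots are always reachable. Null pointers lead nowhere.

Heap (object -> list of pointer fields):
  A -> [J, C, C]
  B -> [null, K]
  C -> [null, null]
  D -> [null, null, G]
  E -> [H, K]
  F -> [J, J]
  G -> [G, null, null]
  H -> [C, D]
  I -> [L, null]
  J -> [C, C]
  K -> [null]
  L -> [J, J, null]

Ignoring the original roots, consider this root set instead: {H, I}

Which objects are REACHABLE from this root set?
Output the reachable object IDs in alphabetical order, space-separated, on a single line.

Answer: C D G H I J L

Derivation:
Roots: H I
Mark H: refs=C D, marked=H
Mark I: refs=L null, marked=H I
Mark C: refs=null null, marked=C H I
Mark D: refs=null null G, marked=C D H I
Mark L: refs=J J null, marked=C D H I L
Mark G: refs=G null null, marked=C D G H I L
Mark J: refs=C C, marked=C D G H I J L
Unmarked (collected): A B E F K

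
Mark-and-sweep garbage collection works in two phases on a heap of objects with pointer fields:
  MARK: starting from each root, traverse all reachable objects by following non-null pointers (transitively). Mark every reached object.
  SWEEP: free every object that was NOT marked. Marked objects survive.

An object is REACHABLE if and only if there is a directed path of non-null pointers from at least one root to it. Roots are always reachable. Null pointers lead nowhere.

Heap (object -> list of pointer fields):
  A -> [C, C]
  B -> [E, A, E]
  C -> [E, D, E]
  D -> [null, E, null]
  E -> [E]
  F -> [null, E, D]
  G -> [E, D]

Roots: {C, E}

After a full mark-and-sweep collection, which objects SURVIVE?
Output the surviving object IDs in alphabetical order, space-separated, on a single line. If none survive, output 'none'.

Answer: C D E

Derivation:
Roots: C E
Mark C: refs=E D E, marked=C
Mark E: refs=E, marked=C E
Mark D: refs=null E null, marked=C D E
Unmarked (collected): A B F G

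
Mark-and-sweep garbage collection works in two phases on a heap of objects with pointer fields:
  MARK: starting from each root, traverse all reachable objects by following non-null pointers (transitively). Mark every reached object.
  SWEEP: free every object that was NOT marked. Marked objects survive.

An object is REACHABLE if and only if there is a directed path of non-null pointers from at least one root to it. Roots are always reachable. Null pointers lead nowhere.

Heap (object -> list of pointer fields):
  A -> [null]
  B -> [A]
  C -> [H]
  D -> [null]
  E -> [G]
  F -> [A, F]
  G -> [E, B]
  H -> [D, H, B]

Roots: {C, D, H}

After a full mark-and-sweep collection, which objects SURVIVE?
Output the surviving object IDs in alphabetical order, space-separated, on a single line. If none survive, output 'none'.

Roots: C D H
Mark C: refs=H, marked=C
Mark D: refs=null, marked=C D
Mark H: refs=D H B, marked=C D H
Mark B: refs=A, marked=B C D H
Mark A: refs=null, marked=A B C D H
Unmarked (collected): E F G

Answer: A B C D H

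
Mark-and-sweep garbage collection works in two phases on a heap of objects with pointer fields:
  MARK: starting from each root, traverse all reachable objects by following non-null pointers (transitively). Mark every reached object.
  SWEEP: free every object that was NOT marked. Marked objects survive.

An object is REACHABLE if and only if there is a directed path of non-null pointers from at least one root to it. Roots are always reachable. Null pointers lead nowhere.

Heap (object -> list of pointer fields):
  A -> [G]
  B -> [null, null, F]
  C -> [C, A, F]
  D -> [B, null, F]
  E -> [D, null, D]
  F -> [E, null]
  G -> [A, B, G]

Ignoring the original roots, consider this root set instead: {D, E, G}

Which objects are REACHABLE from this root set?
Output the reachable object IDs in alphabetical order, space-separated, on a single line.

Roots: D E G
Mark D: refs=B null F, marked=D
Mark E: refs=D null D, marked=D E
Mark G: refs=A B G, marked=D E G
Mark B: refs=null null F, marked=B D E G
Mark F: refs=E null, marked=B D E F G
Mark A: refs=G, marked=A B D E F G
Unmarked (collected): C

Answer: A B D E F G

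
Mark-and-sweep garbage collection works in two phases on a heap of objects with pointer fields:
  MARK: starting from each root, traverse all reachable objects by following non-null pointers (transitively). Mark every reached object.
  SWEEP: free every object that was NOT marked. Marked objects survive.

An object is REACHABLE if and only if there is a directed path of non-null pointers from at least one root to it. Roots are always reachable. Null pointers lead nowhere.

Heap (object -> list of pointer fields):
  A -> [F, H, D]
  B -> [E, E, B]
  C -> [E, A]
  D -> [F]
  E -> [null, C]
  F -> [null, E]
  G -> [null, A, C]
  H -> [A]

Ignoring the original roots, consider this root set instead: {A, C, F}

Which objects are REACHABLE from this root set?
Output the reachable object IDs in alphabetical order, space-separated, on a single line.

Answer: A C D E F H

Derivation:
Roots: A C F
Mark A: refs=F H D, marked=A
Mark C: refs=E A, marked=A C
Mark F: refs=null E, marked=A C F
Mark H: refs=A, marked=A C F H
Mark D: refs=F, marked=A C D F H
Mark E: refs=null C, marked=A C D E F H
Unmarked (collected): B G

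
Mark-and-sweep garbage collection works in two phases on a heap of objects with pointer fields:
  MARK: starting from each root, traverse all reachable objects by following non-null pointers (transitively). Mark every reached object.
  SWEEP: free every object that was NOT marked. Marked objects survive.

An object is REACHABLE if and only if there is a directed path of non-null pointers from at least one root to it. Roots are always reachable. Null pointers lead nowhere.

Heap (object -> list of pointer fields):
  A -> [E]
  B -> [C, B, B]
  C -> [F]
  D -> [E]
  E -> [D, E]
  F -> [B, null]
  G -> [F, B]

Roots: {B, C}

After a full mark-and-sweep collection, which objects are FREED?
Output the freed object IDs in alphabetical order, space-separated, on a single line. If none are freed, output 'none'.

Roots: B C
Mark B: refs=C B B, marked=B
Mark C: refs=F, marked=B C
Mark F: refs=B null, marked=B C F
Unmarked (collected): A D E G

Answer: A D E G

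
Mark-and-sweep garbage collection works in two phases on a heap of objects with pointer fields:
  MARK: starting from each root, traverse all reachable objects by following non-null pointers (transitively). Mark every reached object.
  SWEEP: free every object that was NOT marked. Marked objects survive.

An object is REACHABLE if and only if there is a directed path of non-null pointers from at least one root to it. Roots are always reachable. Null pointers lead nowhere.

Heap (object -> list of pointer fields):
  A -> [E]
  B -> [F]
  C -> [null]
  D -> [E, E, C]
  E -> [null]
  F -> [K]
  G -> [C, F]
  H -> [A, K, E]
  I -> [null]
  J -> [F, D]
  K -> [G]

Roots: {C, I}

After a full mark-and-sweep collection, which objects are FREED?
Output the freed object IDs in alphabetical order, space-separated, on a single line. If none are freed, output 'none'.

Roots: C I
Mark C: refs=null, marked=C
Mark I: refs=null, marked=C I
Unmarked (collected): A B D E F G H J K

Answer: A B D E F G H J K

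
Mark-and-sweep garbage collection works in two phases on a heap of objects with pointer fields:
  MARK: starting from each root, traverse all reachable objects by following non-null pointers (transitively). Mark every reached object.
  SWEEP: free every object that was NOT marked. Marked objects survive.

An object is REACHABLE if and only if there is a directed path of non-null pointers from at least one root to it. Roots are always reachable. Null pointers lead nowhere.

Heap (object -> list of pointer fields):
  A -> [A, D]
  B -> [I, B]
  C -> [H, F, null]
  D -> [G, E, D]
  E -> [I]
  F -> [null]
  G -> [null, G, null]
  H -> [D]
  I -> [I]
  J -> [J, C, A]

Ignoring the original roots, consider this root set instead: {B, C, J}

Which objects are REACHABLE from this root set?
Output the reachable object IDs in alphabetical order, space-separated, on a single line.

Roots: B C J
Mark B: refs=I B, marked=B
Mark C: refs=H F null, marked=B C
Mark J: refs=J C A, marked=B C J
Mark I: refs=I, marked=B C I J
Mark H: refs=D, marked=B C H I J
Mark F: refs=null, marked=B C F H I J
Mark A: refs=A D, marked=A B C F H I J
Mark D: refs=G E D, marked=A B C D F H I J
Mark G: refs=null G null, marked=A B C D F G H I J
Mark E: refs=I, marked=A B C D E F G H I J
Unmarked (collected): (none)

Answer: A B C D E F G H I J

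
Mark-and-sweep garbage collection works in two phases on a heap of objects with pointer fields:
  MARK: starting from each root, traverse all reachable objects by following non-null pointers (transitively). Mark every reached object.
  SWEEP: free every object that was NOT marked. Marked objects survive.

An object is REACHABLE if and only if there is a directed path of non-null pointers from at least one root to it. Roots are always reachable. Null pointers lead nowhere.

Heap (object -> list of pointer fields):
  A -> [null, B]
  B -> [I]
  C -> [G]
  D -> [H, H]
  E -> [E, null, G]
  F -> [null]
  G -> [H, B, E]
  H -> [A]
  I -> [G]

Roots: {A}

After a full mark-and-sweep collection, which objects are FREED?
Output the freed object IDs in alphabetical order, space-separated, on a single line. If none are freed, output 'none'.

Roots: A
Mark A: refs=null B, marked=A
Mark B: refs=I, marked=A B
Mark I: refs=G, marked=A B I
Mark G: refs=H B E, marked=A B G I
Mark H: refs=A, marked=A B G H I
Mark E: refs=E null G, marked=A B E G H I
Unmarked (collected): C D F

Answer: C D F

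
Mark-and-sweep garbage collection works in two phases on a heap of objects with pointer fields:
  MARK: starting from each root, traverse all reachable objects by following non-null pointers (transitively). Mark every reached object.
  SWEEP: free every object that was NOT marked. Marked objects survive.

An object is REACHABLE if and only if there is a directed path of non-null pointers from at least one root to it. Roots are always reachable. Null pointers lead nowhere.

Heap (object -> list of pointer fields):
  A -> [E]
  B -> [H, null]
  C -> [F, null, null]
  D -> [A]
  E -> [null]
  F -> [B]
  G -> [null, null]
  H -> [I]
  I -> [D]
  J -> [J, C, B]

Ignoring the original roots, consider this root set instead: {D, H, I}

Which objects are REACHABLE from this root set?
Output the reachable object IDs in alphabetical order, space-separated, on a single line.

Answer: A D E H I

Derivation:
Roots: D H I
Mark D: refs=A, marked=D
Mark H: refs=I, marked=D H
Mark I: refs=D, marked=D H I
Mark A: refs=E, marked=A D H I
Mark E: refs=null, marked=A D E H I
Unmarked (collected): B C F G J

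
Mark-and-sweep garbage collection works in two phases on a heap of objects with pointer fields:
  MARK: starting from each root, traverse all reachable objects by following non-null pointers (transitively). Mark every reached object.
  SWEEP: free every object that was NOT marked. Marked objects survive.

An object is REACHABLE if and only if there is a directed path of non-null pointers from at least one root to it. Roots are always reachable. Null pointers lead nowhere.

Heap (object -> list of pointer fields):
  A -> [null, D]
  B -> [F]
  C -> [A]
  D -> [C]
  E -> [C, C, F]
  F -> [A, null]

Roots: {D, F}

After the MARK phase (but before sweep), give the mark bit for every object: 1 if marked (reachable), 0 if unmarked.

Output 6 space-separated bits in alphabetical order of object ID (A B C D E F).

Answer: 1 0 1 1 0 1

Derivation:
Roots: D F
Mark D: refs=C, marked=D
Mark F: refs=A null, marked=D F
Mark C: refs=A, marked=C D F
Mark A: refs=null D, marked=A C D F
Unmarked (collected): B E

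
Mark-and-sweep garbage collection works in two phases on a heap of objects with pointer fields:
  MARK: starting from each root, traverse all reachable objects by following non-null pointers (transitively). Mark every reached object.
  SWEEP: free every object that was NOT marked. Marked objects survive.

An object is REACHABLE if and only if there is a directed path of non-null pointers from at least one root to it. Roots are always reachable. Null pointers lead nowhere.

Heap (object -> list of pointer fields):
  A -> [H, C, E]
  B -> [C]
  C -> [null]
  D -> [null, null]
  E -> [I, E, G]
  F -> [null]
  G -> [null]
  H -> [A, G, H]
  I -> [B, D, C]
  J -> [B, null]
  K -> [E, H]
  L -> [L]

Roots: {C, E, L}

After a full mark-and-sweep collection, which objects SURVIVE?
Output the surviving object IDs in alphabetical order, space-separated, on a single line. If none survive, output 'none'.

Roots: C E L
Mark C: refs=null, marked=C
Mark E: refs=I E G, marked=C E
Mark L: refs=L, marked=C E L
Mark I: refs=B D C, marked=C E I L
Mark G: refs=null, marked=C E G I L
Mark B: refs=C, marked=B C E G I L
Mark D: refs=null null, marked=B C D E G I L
Unmarked (collected): A F H J K

Answer: B C D E G I L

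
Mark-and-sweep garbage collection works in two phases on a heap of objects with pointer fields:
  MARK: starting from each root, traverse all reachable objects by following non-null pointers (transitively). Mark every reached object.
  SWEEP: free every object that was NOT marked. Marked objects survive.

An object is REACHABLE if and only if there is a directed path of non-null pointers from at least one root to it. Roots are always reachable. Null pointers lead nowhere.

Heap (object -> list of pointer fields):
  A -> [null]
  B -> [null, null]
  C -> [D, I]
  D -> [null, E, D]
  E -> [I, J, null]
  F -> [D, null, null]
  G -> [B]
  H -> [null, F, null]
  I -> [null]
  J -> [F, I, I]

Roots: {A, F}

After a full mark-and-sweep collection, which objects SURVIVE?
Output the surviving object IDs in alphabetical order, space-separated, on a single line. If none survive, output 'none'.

Roots: A F
Mark A: refs=null, marked=A
Mark F: refs=D null null, marked=A F
Mark D: refs=null E D, marked=A D F
Mark E: refs=I J null, marked=A D E F
Mark I: refs=null, marked=A D E F I
Mark J: refs=F I I, marked=A D E F I J
Unmarked (collected): B C G H

Answer: A D E F I J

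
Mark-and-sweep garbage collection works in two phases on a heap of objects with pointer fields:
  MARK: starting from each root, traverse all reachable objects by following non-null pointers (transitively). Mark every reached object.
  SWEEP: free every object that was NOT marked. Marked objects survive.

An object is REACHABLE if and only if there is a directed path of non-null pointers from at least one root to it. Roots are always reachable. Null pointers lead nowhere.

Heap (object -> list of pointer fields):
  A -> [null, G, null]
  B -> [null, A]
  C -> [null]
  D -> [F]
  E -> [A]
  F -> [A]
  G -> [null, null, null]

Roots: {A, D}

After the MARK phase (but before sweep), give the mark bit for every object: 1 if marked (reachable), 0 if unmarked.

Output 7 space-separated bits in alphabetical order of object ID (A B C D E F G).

Answer: 1 0 0 1 0 1 1

Derivation:
Roots: A D
Mark A: refs=null G null, marked=A
Mark D: refs=F, marked=A D
Mark G: refs=null null null, marked=A D G
Mark F: refs=A, marked=A D F G
Unmarked (collected): B C E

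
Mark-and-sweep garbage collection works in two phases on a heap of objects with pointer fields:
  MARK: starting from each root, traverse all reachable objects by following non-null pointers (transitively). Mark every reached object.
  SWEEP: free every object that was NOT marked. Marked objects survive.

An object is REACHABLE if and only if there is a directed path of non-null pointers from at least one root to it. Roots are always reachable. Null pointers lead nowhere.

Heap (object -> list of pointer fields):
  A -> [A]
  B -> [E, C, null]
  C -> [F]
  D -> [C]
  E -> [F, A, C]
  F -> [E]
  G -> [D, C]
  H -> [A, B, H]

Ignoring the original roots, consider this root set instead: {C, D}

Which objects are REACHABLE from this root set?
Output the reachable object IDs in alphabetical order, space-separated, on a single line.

Answer: A C D E F

Derivation:
Roots: C D
Mark C: refs=F, marked=C
Mark D: refs=C, marked=C D
Mark F: refs=E, marked=C D F
Mark E: refs=F A C, marked=C D E F
Mark A: refs=A, marked=A C D E F
Unmarked (collected): B G H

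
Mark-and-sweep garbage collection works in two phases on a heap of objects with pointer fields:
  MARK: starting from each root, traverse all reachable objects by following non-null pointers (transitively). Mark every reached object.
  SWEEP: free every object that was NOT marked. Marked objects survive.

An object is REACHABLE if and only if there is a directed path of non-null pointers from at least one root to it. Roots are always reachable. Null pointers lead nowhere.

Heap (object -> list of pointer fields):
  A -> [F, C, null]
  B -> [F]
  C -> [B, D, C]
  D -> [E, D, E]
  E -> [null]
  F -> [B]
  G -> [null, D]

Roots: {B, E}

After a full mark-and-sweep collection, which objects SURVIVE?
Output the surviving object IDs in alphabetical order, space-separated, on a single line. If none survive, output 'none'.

Roots: B E
Mark B: refs=F, marked=B
Mark E: refs=null, marked=B E
Mark F: refs=B, marked=B E F
Unmarked (collected): A C D G

Answer: B E F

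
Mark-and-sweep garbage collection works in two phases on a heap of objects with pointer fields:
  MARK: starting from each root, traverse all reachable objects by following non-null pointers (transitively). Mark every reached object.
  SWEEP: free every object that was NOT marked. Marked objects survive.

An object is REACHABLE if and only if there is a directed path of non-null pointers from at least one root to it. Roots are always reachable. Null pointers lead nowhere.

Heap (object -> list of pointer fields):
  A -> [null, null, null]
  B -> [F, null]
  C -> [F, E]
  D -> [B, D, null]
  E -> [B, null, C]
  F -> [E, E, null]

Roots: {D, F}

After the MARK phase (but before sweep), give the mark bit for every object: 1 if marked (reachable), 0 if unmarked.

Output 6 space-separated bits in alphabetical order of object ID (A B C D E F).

Answer: 0 1 1 1 1 1

Derivation:
Roots: D F
Mark D: refs=B D null, marked=D
Mark F: refs=E E null, marked=D F
Mark B: refs=F null, marked=B D F
Mark E: refs=B null C, marked=B D E F
Mark C: refs=F E, marked=B C D E F
Unmarked (collected): A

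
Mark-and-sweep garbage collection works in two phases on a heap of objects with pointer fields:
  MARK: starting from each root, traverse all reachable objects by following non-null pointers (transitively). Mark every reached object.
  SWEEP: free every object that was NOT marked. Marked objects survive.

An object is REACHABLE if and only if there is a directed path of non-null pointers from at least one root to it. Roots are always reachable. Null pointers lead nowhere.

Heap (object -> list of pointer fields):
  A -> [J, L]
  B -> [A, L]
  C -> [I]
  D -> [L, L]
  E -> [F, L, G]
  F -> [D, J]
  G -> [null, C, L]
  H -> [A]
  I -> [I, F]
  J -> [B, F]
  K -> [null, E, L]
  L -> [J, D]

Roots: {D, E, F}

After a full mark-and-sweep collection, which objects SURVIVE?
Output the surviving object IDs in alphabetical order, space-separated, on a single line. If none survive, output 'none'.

Answer: A B C D E F G I J L

Derivation:
Roots: D E F
Mark D: refs=L L, marked=D
Mark E: refs=F L G, marked=D E
Mark F: refs=D J, marked=D E F
Mark L: refs=J D, marked=D E F L
Mark G: refs=null C L, marked=D E F G L
Mark J: refs=B F, marked=D E F G J L
Mark C: refs=I, marked=C D E F G J L
Mark B: refs=A L, marked=B C D E F G J L
Mark I: refs=I F, marked=B C D E F G I J L
Mark A: refs=J L, marked=A B C D E F G I J L
Unmarked (collected): H K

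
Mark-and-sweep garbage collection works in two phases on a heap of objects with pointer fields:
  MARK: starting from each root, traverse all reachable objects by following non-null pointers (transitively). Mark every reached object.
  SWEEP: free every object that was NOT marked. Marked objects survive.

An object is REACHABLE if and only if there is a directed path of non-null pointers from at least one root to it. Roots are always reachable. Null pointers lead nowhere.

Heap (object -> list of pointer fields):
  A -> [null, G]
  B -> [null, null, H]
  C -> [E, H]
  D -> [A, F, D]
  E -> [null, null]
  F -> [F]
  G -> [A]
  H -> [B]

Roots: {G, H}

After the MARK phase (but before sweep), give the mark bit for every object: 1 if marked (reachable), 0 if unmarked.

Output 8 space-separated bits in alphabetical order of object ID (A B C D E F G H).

Roots: G H
Mark G: refs=A, marked=G
Mark H: refs=B, marked=G H
Mark A: refs=null G, marked=A G H
Mark B: refs=null null H, marked=A B G H
Unmarked (collected): C D E F

Answer: 1 1 0 0 0 0 1 1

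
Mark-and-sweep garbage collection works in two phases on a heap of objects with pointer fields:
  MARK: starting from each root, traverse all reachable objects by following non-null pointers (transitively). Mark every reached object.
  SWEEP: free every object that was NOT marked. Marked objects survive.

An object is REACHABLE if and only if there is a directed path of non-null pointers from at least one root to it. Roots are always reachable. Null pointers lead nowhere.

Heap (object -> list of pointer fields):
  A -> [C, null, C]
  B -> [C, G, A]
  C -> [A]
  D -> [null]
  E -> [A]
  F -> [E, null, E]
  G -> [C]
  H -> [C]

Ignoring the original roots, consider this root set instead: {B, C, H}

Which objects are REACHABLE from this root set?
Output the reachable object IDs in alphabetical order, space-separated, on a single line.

Roots: B C H
Mark B: refs=C G A, marked=B
Mark C: refs=A, marked=B C
Mark H: refs=C, marked=B C H
Mark G: refs=C, marked=B C G H
Mark A: refs=C null C, marked=A B C G H
Unmarked (collected): D E F

Answer: A B C G H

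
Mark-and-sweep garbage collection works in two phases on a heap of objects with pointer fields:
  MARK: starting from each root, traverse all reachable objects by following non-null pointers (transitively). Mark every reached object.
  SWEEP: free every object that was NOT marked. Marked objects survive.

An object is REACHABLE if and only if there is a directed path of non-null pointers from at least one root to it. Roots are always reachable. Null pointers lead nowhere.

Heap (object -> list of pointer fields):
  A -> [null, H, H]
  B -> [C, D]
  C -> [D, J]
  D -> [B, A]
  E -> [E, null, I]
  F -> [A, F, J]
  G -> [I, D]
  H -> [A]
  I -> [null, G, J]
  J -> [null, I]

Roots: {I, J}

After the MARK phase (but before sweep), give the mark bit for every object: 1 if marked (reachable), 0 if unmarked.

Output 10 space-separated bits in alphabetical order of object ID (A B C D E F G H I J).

Answer: 1 1 1 1 0 0 1 1 1 1

Derivation:
Roots: I J
Mark I: refs=null G J, marked=I
Mark J: refs=null I, marked=I J
Mark G: refs=I D, marked=G I J
Mark D: refs=B A, marked=D G I J
Mark B: refs=C D, marked=B D G I J
Mark A: refs=null H H, marked=A B D G I J
Mark C: refs=D J, marked=A B C D G I J
Mark H: refs=A, marked=A B C D G H I J
Unmarked (collected): E F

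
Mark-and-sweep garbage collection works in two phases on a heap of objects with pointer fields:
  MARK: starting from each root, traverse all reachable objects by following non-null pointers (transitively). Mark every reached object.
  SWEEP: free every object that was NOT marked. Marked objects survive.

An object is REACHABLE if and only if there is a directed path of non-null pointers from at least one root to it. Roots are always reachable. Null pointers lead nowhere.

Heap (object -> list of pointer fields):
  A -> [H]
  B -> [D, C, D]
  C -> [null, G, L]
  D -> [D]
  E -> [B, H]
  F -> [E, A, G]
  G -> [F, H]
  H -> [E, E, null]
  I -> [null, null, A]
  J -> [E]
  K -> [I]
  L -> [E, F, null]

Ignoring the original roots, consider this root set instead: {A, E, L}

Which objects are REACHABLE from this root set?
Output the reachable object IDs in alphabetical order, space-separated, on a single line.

Roots: A E L
Mark A: refs=H, marked=A
Mark E: refs=B H, marked=A E
Mark L: refs=E F null, marked=A E L
Mark H: refs=E E null, marked=A E H L
Mark B: refs=D C D, marked=A B E H L
Mark F: refs=E A G, marked=A B E F H L
Mark D: refs=D, marked=A B D E F H L
Mark C: refs=null G L, marked=A B C D E F H L
Mark G: refs=F H, marked=A B C D E F G H L
Unmarked (collected): I J K

Answer: A B C D E F G H L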